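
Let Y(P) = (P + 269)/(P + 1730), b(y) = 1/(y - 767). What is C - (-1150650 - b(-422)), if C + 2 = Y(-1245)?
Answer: 663537267971/576665 ≈ 1.1506e+6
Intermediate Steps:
b(y) = 1/(-767 + y)
Y(P) = (269 + P)/(1730 + P)
C = -1946/485 (C = -2 + (269 - 1245)/(1730 - 1245) = -2 - 976/485 = -1946/485 ≈ -4.0124)
C - (-1150650 - b(-422)) = -1946/485 - (-1150650 - 1/(-767 - 422)) = -1946/485 - (-1150650 - 1/(-1189)) = -1946/485 - (-1150650 - 1*(-1/1189)) = -1946/485 - (-1150650 + 1/1189) = -1946/485 - 1*(-1368122849/1189) = -1946/485 + 1368122849/1189 = 663537267971/576665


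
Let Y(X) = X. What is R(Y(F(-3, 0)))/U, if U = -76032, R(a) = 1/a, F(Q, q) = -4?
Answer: 1/304128 ≈ 3.2881e-6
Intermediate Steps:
R(Y(F(-3, 0)))/U = 1/(-4*(-76032)) = -1/4*(-1/76032) = 1/304128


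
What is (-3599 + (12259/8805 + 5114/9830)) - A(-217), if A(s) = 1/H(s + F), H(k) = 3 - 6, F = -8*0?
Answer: -31131040106/8655315 ≈ -3596.8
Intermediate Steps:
F = 0
H(k) = -3
A(s) = -⅓ (A(s) = 1/(-3) = -⅓)
(-3599 + (12259/8805 + 5114/9830)) - A(-217) = (-3599 + (12259/8805 + 5114/9830)) - 1*(-⅓) = (-3599 + (12259*(1/8805) + 5114*(1/9830))) + ⅓ = (-3599 + (12259/8805 + 2557/4915)) + ⅓ = (-3599 + 16553474/8655315) + ⅓ = -31133925211/8655315 + ⅓ = -31131040106/8655315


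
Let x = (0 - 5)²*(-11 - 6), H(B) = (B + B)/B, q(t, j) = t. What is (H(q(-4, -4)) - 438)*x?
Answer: 185300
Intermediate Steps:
H(B) = 2 (H(B) = (2*B)/B = 2)
x = -425 (x = (-5)²*(-17) = 25*(-17) = -425)
(H(q(-4, -4)) - 438)*x = (2 - 438)*(-425) = -436*(-425) = 185300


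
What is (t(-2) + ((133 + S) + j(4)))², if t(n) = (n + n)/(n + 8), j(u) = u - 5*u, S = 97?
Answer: 409600/9 ≈ 45511.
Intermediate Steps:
j(u) = -4*u
t(n) = 2*n/(8 + n) (t(n) = (2*n)/(8 + n) = 2*n/(8 + n))
(t(-2) + ((133 + S) + j(4)))² = (2*(-2)/(8 - 2) + ((133 + 97) - 4*4))² = (2*(-2)/6 + (230 - 16))² = (2*(-2)*(⅙) + 214)² = (-⅔ + 214)² = (640/3)² = 409600/9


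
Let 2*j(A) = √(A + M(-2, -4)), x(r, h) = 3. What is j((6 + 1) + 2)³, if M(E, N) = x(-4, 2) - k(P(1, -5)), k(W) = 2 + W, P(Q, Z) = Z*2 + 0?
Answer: 5*√5 ≈ 11.180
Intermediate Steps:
P(Q, Z) = 2*Z (P(Q, Z) = 2*Z + 0 = 2*Z)
M(E, N) = 11 (M(E, N) = 3 - (2 + 2*(-5)) = 3 - (2 - 10) = 3 - 1*(-8) = 3 + 8 = 11)
j(A) = √(11 + A)/2 (j(A) = √(A + 11)/2 = √(11 + A)/2)
j((6 + 1) + 2)³ = (√(11 + ((6 + 1) + 2))/2)³ = (√(11 + (7 + 2))/2)³ = (√(11 + 9)/2)³ = (√20/2)³ = ((2*√5)/2)³ = (√5)³ = 5*√5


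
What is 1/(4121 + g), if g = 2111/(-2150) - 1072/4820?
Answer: 518150/2134672159 ≈ 0.00024273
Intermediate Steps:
g = -623991/518150 (g = 2111*(-1/2150) - 1072*1/4820 = -2111/2150 - 268/1205 = -623991/518150 ≈ -1.2043)
1/(4121 + g) = 1/(4121 - 623991/518150) = 1/(2134672159/518150) = 518150/2134672159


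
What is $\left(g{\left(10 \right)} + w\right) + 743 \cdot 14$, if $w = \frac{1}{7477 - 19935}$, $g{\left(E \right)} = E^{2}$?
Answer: $\frac{130833915}{12458} \approx 10502.0$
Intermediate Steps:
$w = - \frac{1}{12458}$ ($w = \frac{1}{-12458} = - \frac{1}{12458} \approx -8.027 \cdot 10^{-5}$)
$\left(g{\left(10 \right)} + w\right) + 743 \cdot 14 = \left(10^{2} - \frac{1}{12458}\right) + 743 \cdot 14 = \left(100 - \frac{1}{12458}\right) + 10402 = \frac{1245799}{12458} + 10402 = \frac{130833915}{12458}$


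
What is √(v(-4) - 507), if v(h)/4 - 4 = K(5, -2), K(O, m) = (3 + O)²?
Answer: I*√235 ≈ 15.33*I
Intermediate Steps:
v(h) = 272 (v(h) = 16 + 4*(3 + 5)² = 16 + 4*8² = 16 + 4*64 = 16 + 256 = 272)
√(v(-4) - 507) = √(272 - 507) = √(-235) = I*√235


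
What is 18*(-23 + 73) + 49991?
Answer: 50891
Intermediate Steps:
18*(-23 + 73) + 49991 = 18*50 + 49991 = 900 + 49991 = 50891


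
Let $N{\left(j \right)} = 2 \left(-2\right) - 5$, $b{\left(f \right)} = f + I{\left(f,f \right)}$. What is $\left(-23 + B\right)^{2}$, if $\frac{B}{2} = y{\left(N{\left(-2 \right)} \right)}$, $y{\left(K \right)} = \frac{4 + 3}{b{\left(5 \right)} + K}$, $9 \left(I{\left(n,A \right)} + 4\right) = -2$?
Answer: $\frac{835396}{1369} \approx 610.22$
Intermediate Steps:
$I{\left(n,A \right)} = - \frac{38}{9}$ ($I{\left(n,A \right)} = -4 + \frac{1}{9} \left(-2\right) = -4 - \frac{2}{9} = - \frac{38}{9}$)
$b{\left(f \right)} = - \frac{38}{9} + f$ ($b{\left(f \right)} = f - \frac{38}{9} = - \frac{38}{9} + f$)
$N{\left(j \right)} = -9$ ($N{\left(j \right)} = -4 - 5 = -9$)
$y{\left(K \right)} = \frac{7}{\frac{7}{9} + K}$ ($y{\left(K \right)} = \frac{4 + 3}{\left(- \frac{38}{9} + 5\right) + K} = \frac{7}{\frac{7}{9} + K}$)
$B = - \frac{63}{37}$ ($B = 2 \frac{63}{7 + 9 \left(-9\right)} = 2 \frac{63}{7 - 81} = 2 \frac{63}{-74} = 2 \cdot 63 \left(- \frac{1}{74}\right) = 2 \left(- \frac{63}{74}\right) = - \frac{63}{37} \approx -1.7027$)
$\left(-23 + B\right)^{2} = \left(-23 - \frac{63}{37}\right)^{2} = \left(- \frac{914}{37}\right)^{2} = \frac{835396}{1369}$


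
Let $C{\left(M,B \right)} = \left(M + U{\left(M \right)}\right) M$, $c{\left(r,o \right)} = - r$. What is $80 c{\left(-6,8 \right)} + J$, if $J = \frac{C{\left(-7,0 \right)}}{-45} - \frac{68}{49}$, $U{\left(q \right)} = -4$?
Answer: $\frac{1051567}{2205} \approx 476.9$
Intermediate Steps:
$C{\left(M,B \right)} = M \left(-4 + M\right)$ ($C{\left(M,B \right)} = \left(M - 4\right) M = \left(-4 + M\right) M = M \left(-4 + M\right)$)
$J = - \frac{6833}{2205}$ ($J = \frac{\left(-7\right) \left(-4 - 7\right)}{-45} - \frac{68}{49} = \left(-7\right) \left(-11\right) \left(- \frac{1}{45}\right) - \frac{68}{49} = 77 \left(- \frac{1}{45}\right) - \frac{68}{49} = - \frac{77}{45} - \frac{68}{49} = - \frac{6833}{2205} \approx -3.0989$)
$80 c{\left(-6,8 \right)} + J = 80 \left(\left(-1\right) \left(-6\right)\right) - \frac{6833}{2205} = 80 \cdot 6 - \frac{6833}{2205} = 480 - \frac{6833}{2205} = \frac{1051567}{2205}$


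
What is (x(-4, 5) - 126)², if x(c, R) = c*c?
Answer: 12100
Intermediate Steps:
x(c, R) = c²
(x(-4, 5) - 126)² = ((-4)² - 126)² = (16 - 126)² = (-110)² = 12100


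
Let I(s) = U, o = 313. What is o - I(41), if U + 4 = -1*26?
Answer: 343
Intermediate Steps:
U = -30 (U = -4 - 1*26 = -4 - 26 = -30)
I(s) = -30
o - I(41) = 313 - 1*(-30) = 313 + 30 = 343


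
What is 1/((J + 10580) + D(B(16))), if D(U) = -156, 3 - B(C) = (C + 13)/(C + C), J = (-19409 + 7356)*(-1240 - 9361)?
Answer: 1/127784277 ≈ 7.8257e-9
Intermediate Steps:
J = 127773853 (J = -12053*(-10601) = 127773853)
B(C) = 3 - (13 + C)/(2*C) (B(C) = 3 - (C + 13)/(C + C) = 3 - (13 + C)/(2*C))
1/((J + 10580) + D(B(16))) = 1/((127773853 + 10580) - 156) = 1/(127784433 - 156) = 1/127784277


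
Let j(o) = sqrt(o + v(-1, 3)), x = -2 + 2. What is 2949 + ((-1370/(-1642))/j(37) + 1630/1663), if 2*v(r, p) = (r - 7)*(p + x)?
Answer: 4027903588/1365323 ≈ 2950.1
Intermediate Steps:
x = 0
v(r, p) = p*(-7 + r)/2 (v(r, p) = ((r - 7)*(p + 0))/2 = ((-7 + r)*p)/2 = (p*(-7 + r))/2 = p*(-7 + r)/2)
j(o) = sqrt(-12 + o) (j(o) = sqrt(o + (1/2)*3*(-7 - 1)) = sqrt(o + (1/2)*3*(-8)) = sqrt(o - 12) = sqrt(-12 + o))
2949 + ((-1370/(-1642))/j(37) + 1630/1663) = 2949 + ((-1370/(-1642))/(sqrt(-12 + 37)) + 1630/1663) = 2949 + ((-1370*(-1/1642))/(sqrt(25)) + 1630*(1/1663)) = 2949 + ((685/821)/5 + 1630/1663) = 2949 + ((685/821)*(1/5) + 1630/1663) = 2949 + (137/821 + 1630/1663) = 2949 + 1566061/1365323 = 4027903588/1365323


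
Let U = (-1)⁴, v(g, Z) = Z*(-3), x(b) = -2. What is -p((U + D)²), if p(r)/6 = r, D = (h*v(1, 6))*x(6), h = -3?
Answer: -68694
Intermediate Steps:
v(g, Z) = -3*Z
U = 1
D = -108 (D = -(-9)*6*(-2) = -3*(-18)*(-2) = 54*(-2) = -108)
p(r) = 6*r
-p((U + D)²) = -6*(1 - 108)² = -6*(-107)² = -6*11449 = -1*68694 = -68694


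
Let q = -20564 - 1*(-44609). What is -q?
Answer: -24045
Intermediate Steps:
q = 24045 (q = -20564 + 44609 = 24045)
-q = -1*24045 = -24045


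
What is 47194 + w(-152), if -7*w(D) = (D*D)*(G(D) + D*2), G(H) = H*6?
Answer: 28424822/7 ≈ 4.0607e+6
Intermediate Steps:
G(H) = 6*H
w(D) = -8*D³/7 (w(D) = -D*D*(6*D + D*2)/7 = -D²*(6*D + 2*D)/7 = -D²*8*D/7 = -8*D³/7)
47194 + w(-152) = 47194 - 8/7*(-152)³ = 47194 - 8/7*(-3511808) = 47194 + 28094464/7 = 28424822/7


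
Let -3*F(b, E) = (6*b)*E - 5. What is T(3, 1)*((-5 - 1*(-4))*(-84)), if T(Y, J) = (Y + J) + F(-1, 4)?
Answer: 1148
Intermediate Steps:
F(b, E) = 5/3 - 2*E*b (F(b, E) = -((6*b)*E - 5)/3 = -(6*E*b - 5)/3 = -(-5 + 6*E*b)/3 = 5/3 - 2*E*b)
T(Y, J) = 29/3 + J + Y (T(Y, J) = (Y + J) + (5/3 - 2*4*(-1)) = (J + Y) + (5/3 + 8) = (J + Y) + 29/3 = 29/3 + J + Y)
T(3, 1)*((-5 - 1*(-4))*(-84)) = (29/3 + 1 + 3)*((-5 - 1*(-4))*(-84)) = 41*((-5 + 4)*(-84))/3 = 41*(-1*(-84))/3 = (41/3)*84 = 1148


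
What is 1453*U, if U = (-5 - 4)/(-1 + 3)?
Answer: -13077/2 ≈ -6538.5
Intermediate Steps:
U = -9/2 ≈ -4.5000
1453*U = 1453*(-9/2) = -13077/2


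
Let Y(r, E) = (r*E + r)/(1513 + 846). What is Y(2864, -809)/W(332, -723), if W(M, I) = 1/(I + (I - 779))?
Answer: 5148899200/2359 ≈ 2.1827e+6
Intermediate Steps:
W(M, I) = 1/(-779 + 2*I) (W(M, I) = 1/(I + (-779 + I)) = 1/(-779 + 2*I))
Y(r, E) = r/2359 + E*r/2359 (Y(r, E) = (E*r + r)/2359 = (r + E*r)*(1/2359) = r/2359 + E*r/2359)
Y(2864, -809)/W(332, -723) = ((1/2359)*2864*(1 - 809))/(1/(-779 + 2*(-723))) = ((1/2359)*2864*(-808))/(1/(-779 - 1446)) = -2314112/(2359*(1/(-2225))) = -2314112/(2359*(-1/2225)) = -2314112/2359*(-2225) = 5148899200/2359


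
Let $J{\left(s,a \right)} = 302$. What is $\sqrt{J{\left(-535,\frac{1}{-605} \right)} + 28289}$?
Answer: $\sqrt{28591} \approx 169.09$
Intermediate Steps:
$\sqrt{J{\left(-535,\frac{1}{-605} \right)} + 28289} = \sqrt{302 + 28289} = \sqrt{28591}$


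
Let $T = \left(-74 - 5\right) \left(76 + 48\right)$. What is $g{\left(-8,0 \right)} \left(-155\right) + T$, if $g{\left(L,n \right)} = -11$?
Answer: $-8091$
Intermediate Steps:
$T = -9796$ ($T = \left(-79\right) 124 = -9796$)
$g{\left(-8,0 \right)} \left(-155\right) + T = \left(-11\right) \left(-155\right) - 9796 = 1705 - 9796 = -8091$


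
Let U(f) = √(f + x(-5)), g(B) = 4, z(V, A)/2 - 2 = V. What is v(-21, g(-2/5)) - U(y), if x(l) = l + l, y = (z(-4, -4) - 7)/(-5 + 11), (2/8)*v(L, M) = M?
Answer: 16 - I*√426/6 ≈ 16.0 - 3.44*I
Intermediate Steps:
z(V, A) = 4 + 2*V
v(L, M) = 4*M
y = -11/6 (y = ((4 + 2*(-4)) - 7)/(-5 + 11) = ((4 - 8) - 7)/6 = (-4 - 7)*(⅙) = -11*⅙ = -11/6 ≈ -1.8333)
x(l) = 2*l
U(f) = √(-10 + f) (U(f) = √(f + 2*(-5)) = √(f - 10) = √(-10 + f))
v(-21, g(-2/5)) - U(y) = 4*4 - √(-10 - 11/6) = 16 - √(-71/6) = 16 - I*√426/6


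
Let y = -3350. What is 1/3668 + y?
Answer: -12287799/3668 ≈ -3350.0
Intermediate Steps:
1/3668 + y = 1/3668 - 3350 = -12287799/3668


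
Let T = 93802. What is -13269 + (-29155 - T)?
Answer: -136226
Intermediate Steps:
-13269 + (-29155 - T) = -13269 + (-29155 - 1*93802) = -13269 + (-29155 - 93802) = -13269 - 122957 = -136226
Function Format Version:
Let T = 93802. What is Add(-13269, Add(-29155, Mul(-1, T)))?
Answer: -136226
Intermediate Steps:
Add(-13269, Add(-29155, Mul(-1, T))) = Add(-13269, Add(-29155, Mul(-1, 93802))) = Add(-13269, Add(-29155, -93802)) = Add(-13269, -122957) = -136226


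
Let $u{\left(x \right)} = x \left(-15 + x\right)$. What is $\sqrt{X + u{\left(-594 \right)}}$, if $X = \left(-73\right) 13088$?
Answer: $i \sqrt{593678} \approx 770.5 i$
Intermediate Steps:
$X = -955424$
$\sqrt{X + u{\left(-594 \right)}} = \sqrt{-955424 - 594 \left(-15 - 594\right)} = \sqrt{-955424 - -361746} = \sqrt{-955424 + 361746} = \sqrt{-593678} = i \sqrt{593678}$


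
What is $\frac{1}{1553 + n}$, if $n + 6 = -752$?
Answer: $\frac{1}{795} \approx 0.0012579$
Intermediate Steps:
$n = -758$ ($n = -6 - 752 = -758$)
$\frac{1}{1553 + n} = \frac{1}{1553 - 758} = \frac{1}{795}$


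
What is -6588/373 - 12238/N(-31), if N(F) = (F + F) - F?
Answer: 4360546/11563 ≈ 377.11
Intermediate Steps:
N(F) = F (N(F) = 2*F - F = F)
-6588/373 - 12238/N(-31) = -6588/373 - 12238/(-31) = -6588*1/373 - 12238*(-1/31) = -6588/373 + 12238/31 = 4360546/11563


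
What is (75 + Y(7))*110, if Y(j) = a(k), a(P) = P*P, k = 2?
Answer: 8690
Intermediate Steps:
a(P) = P**2
Y(j) = 4 (Y(j) = 2**2 = 4)
(75 + Y(7))*110 = (75 + 4)*110 = 79*110 = 8690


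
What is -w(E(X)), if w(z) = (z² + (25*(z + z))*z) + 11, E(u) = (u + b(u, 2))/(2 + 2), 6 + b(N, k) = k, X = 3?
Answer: -227/16 ≈ -14.188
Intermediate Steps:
b(N, k) = -6 + k
E(u) = -1 + u/4 (E(u) = (u + (-6 + 2))/(2 + 2) = (u - 4)/4 = (-4 + u)*(¼) = -1 + u/4)
w(z) = 11 + 51*z² (w(z) = (z² + (25*(2*z))*z) + 11 = (z² + (50*z)*z) + 11 = (z² + 50*z²) + 11 = 51*z² + 11 = 11 + 51*z²)
-w(E(X)) = -(11 + 51*(-1 + (¼)*3)²) = -(11 + 51*(-1 + ¾)²) = -(11 + 51*(-¼)²) = -(11 + 51*(1/16)) = -(11 + 51/16) = -1*227/16 = -227/16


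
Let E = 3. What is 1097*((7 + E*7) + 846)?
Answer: 958778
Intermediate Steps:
1097*((7 + E*7) + 846) = 1097*((7 + 3*7) + 846) = 1097*((7 + 21) + 846) = 1097*(28 + 846) = 1097*874 = 958778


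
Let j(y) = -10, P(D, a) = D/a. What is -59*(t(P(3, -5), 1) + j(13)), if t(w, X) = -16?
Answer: 1534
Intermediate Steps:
-59*(t(P(3, -5), 1) + j(13)) = -59*(-16 - 10) = -59*(-26) = 1534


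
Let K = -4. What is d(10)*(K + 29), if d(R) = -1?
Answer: -25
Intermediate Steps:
d(10)*(K + 29) = -(-4 + 29) = -1*25 = -25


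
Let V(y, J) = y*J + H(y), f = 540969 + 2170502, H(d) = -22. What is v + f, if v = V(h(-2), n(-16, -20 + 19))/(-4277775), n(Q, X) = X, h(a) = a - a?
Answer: 11599062857047/4277775 ≈ 2.7115e+6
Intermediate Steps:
h(a) = 0
f = 2711471
V(y, J) = -22 + J*y (V(y, J) = y*J - 22 = J*y - 22 = -22 + J*y)
v = 22/4277775 (v = (-22 + (-20 + 19)*0)/(-4277775) = (-22 - 1*0)*(-1/4277775) = (-22 + 0)*(-1/4277775) = -22*(-1/4277775) = 22/4277775 ≈ 5.1429e-6)
v + f = 22/4277775 + 2711471 = 11599062857047/4277775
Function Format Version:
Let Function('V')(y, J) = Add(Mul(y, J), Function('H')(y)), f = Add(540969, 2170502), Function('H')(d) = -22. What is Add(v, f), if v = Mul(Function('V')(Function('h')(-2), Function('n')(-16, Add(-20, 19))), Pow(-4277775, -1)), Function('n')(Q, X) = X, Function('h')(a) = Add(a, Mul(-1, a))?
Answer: Rational(11599062857047, 4277775) ≈ 2.7115e+6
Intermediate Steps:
Function('h')(a) = 0
f = 2711471
Function('V')(y, J) = Add(-22, Mul(J, y)) (Function('V')(y, J) = Add(Mul(y, J), -22) = Add(Mul(J, y), -22) = Add(-22, Mul(J, y)))
v = Rational(22, 4277775) (v = Mul(Add(-22, Mul(Add(-20, 19), 0)), Pow(-4277775, -1)) = Mul(Add(-22, Mul(-1, 0)), Rational(-1, 4277775)) = Mul(Add(-22, 0), Rational(-1, 4277775)) = Mul(-22, Rational(-1, 4277775)) = Rational(22, 4277775) ≈ 5.1429e-6)
Add(v, f) = Add(Rational(22, 4277775), 2711471) = Rational(11599062857047, 4277775)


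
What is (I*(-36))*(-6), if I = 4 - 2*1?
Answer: 432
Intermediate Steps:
I = 2 (I = 4 - 2 = 2)
(I*(-36))*(-6) = (2*(-36))*(-6) = -72*(-6) = 432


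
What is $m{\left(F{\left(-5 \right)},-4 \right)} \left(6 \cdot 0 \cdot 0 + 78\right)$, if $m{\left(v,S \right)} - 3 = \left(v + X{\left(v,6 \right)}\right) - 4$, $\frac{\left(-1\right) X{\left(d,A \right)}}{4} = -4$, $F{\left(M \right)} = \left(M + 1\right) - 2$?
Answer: $702$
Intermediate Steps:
$F{\left(M \right)} = -1 + M$ ($F{\left(M \right)} = \left(1 + M\right) - 2 = -1 + M$)
$X{\left(d,A \right)} = 16$ ($X{\left(d,A \right)} = \left(-4\right) \left(-4\right) = 16$)
$m{\left(v,S \right)} = 15 + v$ ($m{\left(v,S \right)} = 3 + \left(\left(v + 16\right) - 4\right) = 3 + \left(\left(16 + v\right) - 4\right) = 3 + \left(12 + v\right) = 15 + v$)
$m{\left(F{\left(-5 \right)},-4 \right)} \left(6 \cdot 0 \cdot 0 + 78\right) = \left(15 - 6\right) \left(6 \cdot 0 \cdot 0 + 78\right) = \left(15 - 6\right) \left(0 \cdot 0 + 78\right) = 9 \left(0 + 78\right) = 9 \cdot 78 = 702$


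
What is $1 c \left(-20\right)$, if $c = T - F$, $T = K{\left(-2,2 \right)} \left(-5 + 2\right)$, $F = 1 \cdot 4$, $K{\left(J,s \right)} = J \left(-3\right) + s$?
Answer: $560$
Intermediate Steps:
$K{\left(J,s \right)} = s - 3 J$ ($K{\left(J,s \right)} = - 3 J + s = s - 3 J$)
$F = 4$
$T = -24$ ($T = \left(2 - -6\right) \left(-5 + 2\right) = \left(2 + 6\right) \left(-3\right) = 8 \left(-3\right) = -24$)
$c = -28$ ($c = -24 - 4 = -28$)
$1 c \left(-20\right) = 1 \left(-28\right) \left(-20\right) = \left(-28\right) \left(-20\right) = 560$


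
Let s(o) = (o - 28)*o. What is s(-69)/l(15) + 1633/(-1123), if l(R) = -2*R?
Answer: -2521743/11230 ≈ -224.55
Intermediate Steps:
s(o) = o*(-28 + o) (s(o) = (-28 + o)*o = o*(-28 + o))
s(-69)/l(15) + 1633/(-1123) = (-69*(-28 - 69))/((-2*15)) + 1633/(-1123) = -69*(-97)/(-30) + 1633*(-1/1123) = 6693*(-1/30) - 1633/1123 = -2231/10 - 1633/1123 = -2521743/11230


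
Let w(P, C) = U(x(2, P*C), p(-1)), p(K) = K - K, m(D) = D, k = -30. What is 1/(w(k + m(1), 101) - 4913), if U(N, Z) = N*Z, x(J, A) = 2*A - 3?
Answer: -1/4913 ≈ -0.00020354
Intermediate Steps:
p(K) = 0
x(J, A) = -3 + 2*A
w(P, C) = 0 (w(P, C) = (-3 + 2*(P*C))*0 = (-3 + 2*(C*P))*0 = (-3 + 2*C*P)*0 = 0)
1/(w(k + m(1), 101) - 4913) = 1/(0 - 4913) = 1/(-4913) = -1/4913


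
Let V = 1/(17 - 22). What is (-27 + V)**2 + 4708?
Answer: 136196/25 ≈ 5447.8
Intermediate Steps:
V = -1/5 (V = 1/(-5) = -1/5 ≈ -0.20000)
(-27 + V)**2 + 4708 = (-27 - 1/5)**2 + 4708 = (-136/5)**2 + 4708 = 18496/25 + 4708 = 136196/25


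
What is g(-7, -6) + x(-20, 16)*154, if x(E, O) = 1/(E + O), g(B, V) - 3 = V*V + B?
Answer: -13/2 ≈ -6.5000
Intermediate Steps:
g(B, V) = 3 + B + V² (g(B, V) = 3 + (V*V + B) = 3 + (V² + B) = 3 + (B + V²) = 3 + B + V²)
g(-7, -6) + x(-20, 16)*154 = (3 - 7 + (-6)²) + 154/(-20 + 16) = (3 - 7 + 36) + 154/(-4) = 32 - ¼*154 = 32 - 77/2 = -13/2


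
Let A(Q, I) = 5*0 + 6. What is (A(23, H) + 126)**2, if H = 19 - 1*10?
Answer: 17424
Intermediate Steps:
H = 9 (H = 19 - 10 = 9)
A(Q, I) = 6 (A(Q, I) = 0 + 6 = 6)
(A(23, H) + 126)**2 = (6 + 126)**2 = 132**2 = 17424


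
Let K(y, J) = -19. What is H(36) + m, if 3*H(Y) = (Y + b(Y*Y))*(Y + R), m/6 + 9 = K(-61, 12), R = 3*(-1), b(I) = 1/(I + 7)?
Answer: 297095/1303 ≈ 228.01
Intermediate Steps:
b(I) = 1/(7 + I)
R = -3
m = -168 (m = -54 + 6*(-19) = -54 - 114 = -168)
H(Y) = (-3 + Y)*(Y + 1/(7 + Y²))/3 (H(Y) = ((Y + 1/(7 + Y*Y))*(Y - 3))/3 = ((Y + 1/(7 + Y²))*(-3 + Y))/3 = ((-3 + Y)*(Y + 1/(7 + Y²)))/3 = (-3 + Y)*(Y + 1/(7 + Y²))/3)
H(36) + m = (-3 + 36⁴ - 20*36 - 3*36³ + 7*36²)/(3*(7 + 36²)) - 168 = (-3 + 1679616 - 720 - 3*46656 + 7*1296)/(3*(7 + 1296)) - 168 = (⅓)*(-3 + 1679616 - 720 - 139968 + 9072)/1303 - 168 = (⅓)*(1/1303)*1547997 - 168 = 515999/1303 - 168 = 297095/1303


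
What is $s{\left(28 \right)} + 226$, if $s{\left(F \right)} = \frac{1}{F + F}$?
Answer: $\frac{12657}{56} \approx 226.02$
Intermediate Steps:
$s{\left(F \right)} = \frac{1}{2 F}$
$s{\left(28 \right)} + 226 = \frac{1}{2 \cdot 28} + 226 = \frac{1}{2} \cdot \frac{1}{28} + 226 = \frac{1}{56} + 226 = \frac{12657}{56}$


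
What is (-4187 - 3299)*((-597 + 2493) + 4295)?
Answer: -46345826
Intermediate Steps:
(-4187 - 3299)*((-597 + 2493) + 4295) = -7486*(1896 + 4295) = -7486*6191 = -46345826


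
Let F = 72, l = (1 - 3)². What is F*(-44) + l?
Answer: -3164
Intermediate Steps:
l = 4 (l = (-2)² = 4)
F*(-44) + l = 72*(-44) + 4 = -3168 + 4 = -3164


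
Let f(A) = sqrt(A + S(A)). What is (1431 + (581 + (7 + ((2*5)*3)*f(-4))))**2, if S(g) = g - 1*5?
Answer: 4064661 + 121140*I*sqrt(13) ≈ 4.0647e+6 + 4.3678e+5*I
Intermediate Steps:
S(g) = -5 + g (S(g) = g - 5 = -5 + g)
f(A) = sqrt(-5 + 2*A) (f(A) = sqrt(A + (-5 + A)) = sqrt(-5 + 2*A))
(1431 + (581 + (7 + ((2*5)*3)*f(-4))))**2 = (1431 + (581 + (7 + ((2*5)*3)*sqrt(-5 + 2*(-4)))))**2 = (1431 + (581 + (7 + (10*3)*sqrt(-5 - 8))))**2 = (1431 + (581 + (7 + 30*sqrt(-13))))**2 = (1431 + (581 + (7 + 30*(I*sqrt(13)))))**2 = (1431 + (581 + (7 + 30*I*sqrt(13))))**2 = (1431 + (588 + 30*I*sqrt(13)))**2 = (2019 + 30*I*sqrt(13))**2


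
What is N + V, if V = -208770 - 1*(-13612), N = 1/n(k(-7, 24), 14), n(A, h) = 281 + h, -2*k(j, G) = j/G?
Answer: -57571609/295 ≈ -1.9516e+5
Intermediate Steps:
k(j, G) = -j/(2*G)
N = 1/295 (N = 1/(281 + 14) = 1/295 ≈ 0.0033898)
V = -195158 (V = -208770 + 13612 = -195158)
N + V = 1/295 - 195158 = -57571609/295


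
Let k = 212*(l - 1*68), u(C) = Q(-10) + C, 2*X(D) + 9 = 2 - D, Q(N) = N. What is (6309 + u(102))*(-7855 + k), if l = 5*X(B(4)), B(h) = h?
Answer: -179874501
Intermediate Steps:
X(D) = -7/2 - D/2 (X(D) = -9/2 + (2 - D)/2 = -9/2 + (1 - D/2) = -7/2 - D/2)
l = -55/2 (l = 5*(-7/2 - ½*4) = 5*(-7/2 - 2) = 5*(-11/2) = -55/2 ≈ -27.500)
u(C) = -10 + C
k = -20246 (k = 212*(-55/2 - 1*68) = 212*(-55/2 - 68) = 212*(-191/2) = -20246)
(6309 + u(102))*(-7855 + k) = (6309 + (-10 + 102))*(-7855 - 20246) = (6309 + 92)*(-28101) = 6401*(-28101) = -179874501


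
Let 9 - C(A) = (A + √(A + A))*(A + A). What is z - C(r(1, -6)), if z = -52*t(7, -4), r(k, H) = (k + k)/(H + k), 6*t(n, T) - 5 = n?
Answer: -2817/25 - 8*I*√5/25 ≈ -112.68 - 0.71554*I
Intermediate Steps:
t(n, T) = ⅚ + n/6
r(k, H) = 2*k/(H + k) (r(k, H) = (2*k)/(H + k) = 2*k/(H + k))
z = -104 (z = -52*(⅚ + (⅙)*7) = -52*(⅚ + 7/6) = -52*2 = -104)
C(A) = 9 - 2*A*(A + √2*√A) (C(A) = 9 - (A + √(A + A))*(A + A) = 9 - (A + √(2*A))*2*A = 9 - (A + √2*√A)*2*A = 9 - 2*A*(A + √2*√A))
z - C(r(1, -6)) = -104 - (9 - 2*4/(-6 + 1)² - 2*√2*(2*1/(-6 + 1))^(3/2)) = -104 - (9 - 2*(2*1/(-5))² - 2*√2*(2*1/(-5))^(3/2)) = -104 - (9 - 2*(2*1*(-⅕))² - 2*√2*(2*1*(-⅕))^(3/2)) = -104 - (9 - 2*(-⅖)² - 2*√2*(-⅖)^(3/2)) = -104 - (9 - 2*4/25 - 2*√2*(-2*I*√10/25)) = -104 - (9 - 8/25 + 8*I*√5/25) = -104 - (217/25 + 8*I*√5/25) = -104 + (-217/25 - 8*I*√5/25) = -2817/25 - 8*I*√5/25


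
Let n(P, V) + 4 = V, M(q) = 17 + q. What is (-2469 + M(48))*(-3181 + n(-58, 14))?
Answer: 7623084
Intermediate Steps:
n(P, V) = -4 + V
(-2469 + M(48))*(-3181 + n(-58, 14)) = (-2469 + (17 + 48))*(-3181 + (-4 + 14)) = (-2469 + 65)*(-3181 + 10) = -2404*(-3171) = 7623084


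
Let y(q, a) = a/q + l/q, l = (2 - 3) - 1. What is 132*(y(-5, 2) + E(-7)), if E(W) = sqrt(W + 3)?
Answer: 264*I ≈ 264.0*I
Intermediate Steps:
l = -2 (l = -1 - 1 = -2)
y(q, a) = -2/q + a/q (y(q, a) = a/q - 2/q = -2/q + a/q)
E(W) = sqrt(3 + W)
132*(y(-5, 2) + E(-7)) = 132*((-2 + 2)/(-5) + sqrt(3 - 7)) = 132*(-1/5*0 + sqrt(-4)) = 132*(0 + 2*I) = 132*(2*I) = 264*I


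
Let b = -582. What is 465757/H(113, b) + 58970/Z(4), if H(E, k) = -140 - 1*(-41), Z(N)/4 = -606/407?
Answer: -584178863/39996 ≈ -14606.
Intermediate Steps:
Z(N) = -2424/407 (Z(N) = 4*(-606/407) = -2424/407)
H(E, k) = -99 (H(E, k) = -140 + 41 = -99)
465757/H(113, b) + 58970/Z(4) = 465757/(-99) + 58970/(-2424/407) = 465757*(-1/99) + 58970*(-407/2424) = -465757/99 - 12000395/1212 = -584178863/39996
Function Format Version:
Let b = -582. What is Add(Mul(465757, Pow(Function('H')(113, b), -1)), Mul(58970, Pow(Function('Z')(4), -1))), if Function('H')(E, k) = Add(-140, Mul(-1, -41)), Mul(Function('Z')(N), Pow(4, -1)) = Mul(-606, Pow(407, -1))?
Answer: Rational(-584178863, 39996) ≈ -14606.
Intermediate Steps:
Function('Z')(N) = Rational(-2424, 407) (Function('Z')(N) = Mul(4, Mul(-606, Pow(407, -1))) = Mul(4, Mul(-606, Rational(1, 407))) = Mul(4, Rational(-606, 407)) = Rational(-2424, 407))
Function('H')(E, k) = -99 (Function('H')(E, k) = Add(-140, 41) = -99)
Add(Mul(465757, Pow(Function('H')(113, b), -1)), Mul(58970, Pow(Function('Z')(4), -1))) = Add(Mul(465757, Pow(-99, -1)), Mul(58970, Pow(Rational(-2424, 407), -1))) = Add(Mul(465757, Rational(-1, 99)), Mul(58970, Rational(-407, 2424))) = Add(Rational(-465757, 99), Rational(-12000395, 1212)) = Rational(-584178863, 39996)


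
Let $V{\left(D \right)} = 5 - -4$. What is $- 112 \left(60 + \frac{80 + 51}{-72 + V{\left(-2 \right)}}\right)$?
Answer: $- \frac{58384}{9} \approx -6487.1$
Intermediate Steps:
$V{\left(D \right)} = 9$ ($V{\left(D \right)} = 5 + 4 = 9$)
$- 112 \left(60 + \frac{80 + 51}{-72 + V{\left(-2 \right)}}\right) = - 112 \left(60 + \frac{80 + 51}{-72 + 9}\right) = - 112 \left(60 + \frac{131}{-63}\right) = - 112 \left(60 + 131 \left(- \frac{1}{63}\right)\right) = - 112 \left(60 - \frac{131}{63}\right) = \left(-112\right) \frac{3649}{63} = - \frac{58384}{9}$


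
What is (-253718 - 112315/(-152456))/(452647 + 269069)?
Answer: -12893573031/36676644832 ≈ -0.35155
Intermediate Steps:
(-253718 - 112315/(-152456))/(452647 + 269069) = (-253718 - 112315*(-1/152456))/721716 = (-253718 + 112315/152456)*(1/721716) = -38680719093/152456*1/721716 = -12893573031/36676644832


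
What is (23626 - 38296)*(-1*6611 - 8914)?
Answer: 227751750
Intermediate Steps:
(23626 - 38296)*(-1*6611 - 8914) = -14670*(-6611 - 8914) = -14670*(-15525) = 227751750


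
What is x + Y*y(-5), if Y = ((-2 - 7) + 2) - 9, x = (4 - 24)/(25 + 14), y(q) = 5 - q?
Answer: -6260/39 ≈ -160.51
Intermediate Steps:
x = -20/39 ≈ -0.51282
Y = -16 (Y = (-9 + 2) - 9 = -7 - 9 = -16)
x + Y*y(-5) = -20/39 - 16*(5 - 1*(-5)) = -20/39 - 16*(5 + 5) = -20/39 - 16*10 = -20/39 - 160 = -6260/39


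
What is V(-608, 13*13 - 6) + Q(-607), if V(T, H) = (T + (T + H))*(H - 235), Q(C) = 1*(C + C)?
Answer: 74602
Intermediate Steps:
Q(C) = 2*C (Q(C) = 1*(2*C) = 2*C)
V(T, H) = (-235 + H)*(H + 2*T) (V(T, H) = (T + (H + T))*(-235 + H) = (H + 2*T)*(-235 + H) = (-235 + H)*(H + 2*T))
V(-608, 13*13 - 6) + Q(-607) = ((13*13 - 6)² - 470*(-608) - 235*(13*13 - 6) + 2*(13*13 - 6)*(-608)) + 2*(-607) = ((169 - 6)² + 285760 - 235*(169 - 6) + 2*(169 - 6)*(-608)) - 1214 = (163² + 285760 - 235*163 + 2*163*(-608)) - 1214 = (26569 + 285760 - 38305 - 198208) - 1214 = 75816 - 1214 = 74602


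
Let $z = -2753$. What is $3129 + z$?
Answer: $376$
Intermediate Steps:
$3129 + z = 3129 - 2753 = 376$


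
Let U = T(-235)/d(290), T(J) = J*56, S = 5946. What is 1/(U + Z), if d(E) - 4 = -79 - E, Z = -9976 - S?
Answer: -73/1159674 ≈ -6.2949e-5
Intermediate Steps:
T(J) = 56*J
Z = -15922 (Z = -9976 - 1*5946 = -9976 - 5946 = -15922)
d(E) = -75 - E (d(E) = 4 + (-79 - E) = -75 - E)
U = 2632/73 (U = (56*(-235))/(-75 - 1*290) = -13160/(-75 - 290) = -13160/(-365) = -13160*(-1/365) = 2632/73 ≈ 36.055)
1/(U + Z) = 1/(2632/73 - 15922) = 1/(-1159674/73) = -73/1159674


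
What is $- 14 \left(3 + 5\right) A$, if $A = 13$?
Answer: $-1456$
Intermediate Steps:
$- 14 \left(3 + 5\right) A = - 14 \left(3 + 5\right) 13 = \left(-14\right) 8 \cdot 13 = \left(-112\right) 13 = -1456$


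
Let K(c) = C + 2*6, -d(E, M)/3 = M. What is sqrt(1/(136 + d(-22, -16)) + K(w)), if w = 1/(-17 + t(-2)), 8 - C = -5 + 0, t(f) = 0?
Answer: sqrt(211646)/92 ≈ 5.0005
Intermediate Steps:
d(E, M) = -3*M
C = 13 (C = 8 - (-5 + 0) = 8 - 1*(-5) = 8 + 5 = 13)
w = -1/17 (w = 1/(-17 + 0) = 1/(-17) = -1/17 ≈ -0.058824)
K(c) = 25 (K(c) = 13 + 2*6 = 13 + 12 = 25)
sqrt(1/(136 + d(-22, -16)) + K(w)) = sqrt(1/(136 - 3*(-16)) + 25) = sqrt(1/(136 + 48) + 25) = sqrt(1/184 + 25) = sqrt(4601/184) = sqrt(211646)/92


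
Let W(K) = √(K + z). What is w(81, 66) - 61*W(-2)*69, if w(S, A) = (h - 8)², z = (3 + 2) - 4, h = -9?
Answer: 289 - 4209*I ≈ 289.0 - 4209.0*I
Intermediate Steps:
z = 1 (z = 5 - 4 = 1)
w(S, A) = 289 (w(S, A) = (-9 - 8)² = (-17)² = 289)
W(K) = √(1 + K) (W(K) = √(K + 1) = √(1 + K))
w(81, 66) - 61*W(-2)*69 = 289 - 61*√(1 - 2)*69 = 289 - 61*I*69 = 289 - 4209*I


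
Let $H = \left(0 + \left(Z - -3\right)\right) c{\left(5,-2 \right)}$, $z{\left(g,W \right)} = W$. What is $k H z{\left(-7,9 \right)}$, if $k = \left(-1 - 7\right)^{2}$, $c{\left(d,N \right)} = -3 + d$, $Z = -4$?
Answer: $-1152$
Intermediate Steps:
$k = 64$ ($k = \left(-8\right)^{2} = 64$)
$H = -2$ ($H = \left(0 - 1\right) \left(-3 + 5\right) = \left(0 + \left(-4 + 3\right)\right) 2 = \left(0 - 1\right) 2 = \left(-1\right) 2 = -2$)
$k H z{\left(-7,9 \right)} = 64 \left(-2\right) 9 = \left(-128\right) 9 = -1152$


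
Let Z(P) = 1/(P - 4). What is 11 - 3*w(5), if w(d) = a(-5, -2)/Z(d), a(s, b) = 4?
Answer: -1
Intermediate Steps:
Z(P) = 1/(-4 + P)
w(d) = -16 + 4*d (w(d) = 4/(1/(-4 + d)) = 4*(-4 + d) = -16 + 4*d)
11 - 3*w(5) = 11 - 3*(-16 + 4*5) = 11 - 3*(-16 + 20) = 11 - 3*4 = 11 - 12 = -1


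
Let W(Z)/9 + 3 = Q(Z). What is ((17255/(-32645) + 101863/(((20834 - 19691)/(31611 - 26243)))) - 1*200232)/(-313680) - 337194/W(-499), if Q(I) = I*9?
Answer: 13062482984784649/1753321450109040 ≈ 7.4501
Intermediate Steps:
Q(I) = 9*I
W(Z) = -27 + 81*Z (W(Z) = -27 + 9*(9*Z) = -27 + 81*Z)
((17255/(-32645) + 101863/(((20834 - 19691)/(31611 - 26243)))) - 1*200232)/(-313680) - 337194/W(-499) = ((17255/(-32645) + 101863/(((20834 - 19691)/(31611 - 26243)))) - 1*200232)/(-313680) - 337194/(-27 + 81*(-499)) = ((17255*(-1/32645) + 101863/((1143/5368))) - 200232)*(-1/313680) - 337194/(-27 - 40419) = ((-3451/6529 + 101863/((1143*(1/5368)))) - 200232)*(-1/313680) - 337194/(-40446) = ((-3451/6529 + 101863/(1143/5368)) - 200232)*(-1/313680) - 337194*(-1/40446) = ((-3451/6529 + 101863*(5368/1143)) - 200232)*(-1/313680) + 18733/2247 = ((-3451/6529 + 546800584/1143) - 200232)*(-1/313680) + 18733/2247 = (3570057068443/7462647 - 200232)*(-1/313680) + 18733/2247 = (2075796334339/7462647)*(-1/313680) + 18733/2247 = -2075796334339/2340883110960 + 18733/2247 = 13062482984784649/1753321450109040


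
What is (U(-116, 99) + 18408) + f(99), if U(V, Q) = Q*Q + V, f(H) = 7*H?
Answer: 28786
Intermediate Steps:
U(V, Q) = V + Q**2 (U(V, Q) = Q**2 + V = V + Q**2)
(U(-116, 99) + 18408) + f(99) = ((-116 + 99**2) + 18408) + 7*99 = ((-116 + 9801) + 18408) + 693 = (9685 + 18408) + 693 = 28093 + 693 = 28786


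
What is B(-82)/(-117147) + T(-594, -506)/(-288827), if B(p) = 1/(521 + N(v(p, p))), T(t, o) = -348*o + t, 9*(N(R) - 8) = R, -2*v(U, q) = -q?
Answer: -2940502239891/4839461278960 ≈ -0.60761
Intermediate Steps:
v(U, q) = q/2 (v(U, q) = -(-1)*q/2 = q/2)
N(R) = 8 + R/9
T(t, o) = t - 348*o
B(p) = 1/(529 + p/18) (B(p) = 1/(521 + (8 + (p/2)/9)) = 1/(521 + (8 + p/18)) = 1/(529 + p/18))
B(-82)/(-117147) + T(-594, -506)/(-288827) = (18/(9522 - 82))/(-117147) + (-594 - 348*(-506))/(-288827) = (18/9440)*(-1/117147) + (-594 + 176088)*(-1/288827) = (18*(1/9440))*(-1/117147) + 175494*(-1/288827) = (9/4720)*(-1/117147) - 15954/26257 = -3/184311280 - 15954/26257 = -2940502239891/4839461278960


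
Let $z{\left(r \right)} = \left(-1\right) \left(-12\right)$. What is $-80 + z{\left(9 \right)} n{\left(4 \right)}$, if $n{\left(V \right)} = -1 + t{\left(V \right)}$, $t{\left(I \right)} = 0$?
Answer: $-92$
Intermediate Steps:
$z{\left(r \right)} = 12$
$n{\left(V \right)} = -1$ ($n{\left(V \right)} = -1 + 0 = -1$)
$-80 + z{\left(9 \right)} n{\left(4 \right)} = -80 + 12 \left(-1\right) = -80 - 12 = -92$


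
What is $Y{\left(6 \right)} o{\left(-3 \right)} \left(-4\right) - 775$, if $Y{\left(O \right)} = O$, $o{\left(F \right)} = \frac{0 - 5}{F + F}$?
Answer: $-795$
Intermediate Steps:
$o{\left(F \right)} = - \frac{5}{2 F}$
$Y{\left(6 \right)} o{\left(-3 \right)} \left(-4\right) - 775 = 6 \left(- \frac{5}{2 \left(-3\right)}\right) \left(-4\right) - 775 = 6 \left(\left(- \frac{5}{2}\right) \left(- \frac{1}{3}\right)\right) \left(-4\right) - 775 = 6 \cdot \frac{5}{6} \left(-4\right) - 775 = 5 \left(-4\right) - 775 = -20 - 775 = -795$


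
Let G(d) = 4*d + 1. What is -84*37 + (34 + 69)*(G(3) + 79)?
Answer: 6368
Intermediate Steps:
G(d) = 1 + 4*d
-84*37 + (34 + 69)*(G(3) + 79) = -84*37 + (34 + 69)*((1 + 4*3) + 79) = -3108 + 103*((1 + 12) + 79) = -3108 + 103*(13 + 79) = -3108 + 103*92 = -3108 + 9476 = 6368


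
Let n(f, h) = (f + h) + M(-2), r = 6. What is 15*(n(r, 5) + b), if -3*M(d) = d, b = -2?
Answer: 145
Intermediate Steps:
M(d) = -d/3
n(f, h) = 2/3 + f + h (n(f, h) = (f + h) - 1/3*(-2) = (f + h) + 2/3 = 2/3 + f + h)
15*(n(r, 5) + b) = 15*((2/3 + 6 + 5) - 2) = 15*(35/3 - 2) = 15*(29/3) = 145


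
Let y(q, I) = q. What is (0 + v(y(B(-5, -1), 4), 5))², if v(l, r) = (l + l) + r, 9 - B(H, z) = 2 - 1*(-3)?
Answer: 169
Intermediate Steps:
B(H, z) = 4 (B(H, z) = 9 - (2 - 1*(-3)) = 9 - (2 + 3) = 9 - 1*5 = 9 - 5 = 4)
v(l, r) = r + 2*l (v(l, r) = 2*l + r = r + 2*l)
(0 + v(y(B(-5, -1), 4), 5))² = (0 + (5 + 2*4))² = (0 + (5 + 8))² = (0 + 13)² = 13² = 169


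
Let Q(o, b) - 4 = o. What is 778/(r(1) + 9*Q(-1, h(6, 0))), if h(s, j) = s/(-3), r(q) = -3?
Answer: 389/12 ≈ 32.417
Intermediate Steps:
h(s, j) = -s/3 (h(s, j) = s*(-1/3) = -s/3)
Q(o, b) = 4 + o
778/(r(1) + 9*Q(-1, h(6, 0))) = 778/(-3 + 9*(4 - 1)) = 778/(-3 + 9*3) = 778/(-3 + 27) = 778/24 = 778*(1/24) = 389/12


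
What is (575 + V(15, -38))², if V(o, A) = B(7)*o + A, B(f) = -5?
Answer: 213444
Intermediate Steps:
V(o, A) = A - 5*o (V(o, A) = -5*o + A = A - 5*o)
(575 + V(15, -38))² = (575 + (-38 - 5*15))² = (575 + (-38 - 75))² = (575 - 113)² = 462² = 213444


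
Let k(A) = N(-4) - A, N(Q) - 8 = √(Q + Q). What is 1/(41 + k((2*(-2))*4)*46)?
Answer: 1145/1327953 - 92*I*√2/1327953 ≈ 0.00086223 - 9.7976e-5*I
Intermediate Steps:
N(Q) = 8 + √2*√Q (N(Q) = 8 + √(Q + Q) = 8 + √(2*Q) = 8 + √2*√Q)
k(A) = 8 - A + 2*I*√2 (k(A) = (8 + √2*√(-4)) - A = (8 + √2*(2*I)) - A = (8 + 2*I*√2) - A = 8 - A + 2*I*√2)
1/(41 + k((2*(-2))*4)*46) = 1/(41 + (8 - 2*(-2)*4 + 2*I*√2)*46) = 1/(41 + (8 - (-4)*4 + 2*I*√2)*46) = 1/(41 + (8 - 1*(-16) + 2*I*√2)*46) = 1/(41 + (8 + 16 + 2*I*√2)*46) = 1/(41 + (24 + 2*I*√2)*46) = 1/(41 + (1104 + 92*I*√2)) = 1/(1145 + 92*I*√2)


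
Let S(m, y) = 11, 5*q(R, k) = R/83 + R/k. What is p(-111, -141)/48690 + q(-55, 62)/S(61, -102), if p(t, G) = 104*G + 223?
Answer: -20343359/62639685 ≈ -0.32477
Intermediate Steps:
q(R, k) = R/415 + R/(5*k) (q(R, k) = (R/83 + R/k)/5 = R/415 + R/(5*k))
p(t, G) = 223 + 104*G
p(-111, -141)/48690 + q(-55, 62)/S(61, -102) = (223 + 104*(-141))/48690 + ((1/415)*(-55)*(83 + 62)/62)/11 = (223 - 14664)*(1/48690) + ((1/415)*(-55)*(1/62)*145)*(1/11) = -14441*1/48690 - 1595/5146*1/11 = -14441/48690 - 145/5146 = -20343359/62639685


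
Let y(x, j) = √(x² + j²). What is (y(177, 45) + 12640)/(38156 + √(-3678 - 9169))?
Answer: 482291840/1455893183 + 114468*√3706/1455893183 - 12640*I*√12847/1455893183 - 3*I*√47610982/1455893183 ≈ 0.33606 - 0.00099827*I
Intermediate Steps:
y(x, j) = √(j² + x²)
(y(177, 45) + 12640)/(38156 + √(-3678 - 9169)) = (√(45² + 177²) + 12640)/(38156 + √(-3678 - 9169)) = (√(2025 + 31329) + 12640)/(38156 + √(-12847)) = (√33354 + 12640)/(38156 + I*√12847) = (3*√3706 + 12640)/(38156 + I*√12847) = (12640 + 3*√3706)/(38156 + I*√12847)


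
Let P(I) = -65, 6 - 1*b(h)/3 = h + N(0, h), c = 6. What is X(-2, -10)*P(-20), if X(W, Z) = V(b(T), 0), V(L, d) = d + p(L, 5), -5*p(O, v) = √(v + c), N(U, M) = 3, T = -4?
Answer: 13*√11 ≈ 43.116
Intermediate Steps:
p(O, v) = -√(6 + v)/5 (p(O, v) = -√(v + 6)/5 = -√(6 + v)/5)
b(h) = 9 - 3*h (b(h) = 18 - 3*(h + 3) = 18 - 3*(3 + h) = 18 + (-9 - 3*h) = 9 - 3*h)
V(L, d) = d - √11/5 (V(L, d) = d - √(6 + 5)/5 = d - √11/5)
X(W, Z) = -√11/5 (X(W, Z) = 0 - √11/5 = -√11/5)
X(-2, -10)*P(-20) = -√11/5*(-65) = 13*√11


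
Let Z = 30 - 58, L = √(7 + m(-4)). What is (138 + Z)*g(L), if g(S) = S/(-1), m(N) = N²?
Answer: -110*√23 ≈ -527.54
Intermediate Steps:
L = √23 (L = √(7 + (-4)²) = √(7 + 16) = √23 ≈ 4.7958)
g(S) = -S (g(S) = S*(-1) = -S)
Z = -28
(138 + Z)*g(L) = (138 - 28)*(-√23) = 110*(-√23) = -110*√23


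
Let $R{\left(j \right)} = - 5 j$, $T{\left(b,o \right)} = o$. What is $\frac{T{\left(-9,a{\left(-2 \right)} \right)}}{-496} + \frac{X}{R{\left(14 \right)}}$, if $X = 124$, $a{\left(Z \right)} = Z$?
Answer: $- \frac{15341}{8680} \approx -1.7674$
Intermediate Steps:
$\frac{T{\left(-9,a{\left(-2 \right)} \right)}}{-496} + \frac{X}{R{\left(14 \right)}} = - \frac{2}{-496} + \frac{124}{\left(-5\right) 14} = \left(-2\right) \left(- \frac{1}{496}\right) + \frac{124}{-70} = \frac{1}{248} + 124 \left(- \frac{1}{70}\right) = \frac{1}{248} - \frac{62}{35} = - \frac{15341}{8680}$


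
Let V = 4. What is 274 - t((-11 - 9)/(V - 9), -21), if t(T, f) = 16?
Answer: 258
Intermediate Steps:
274 - t((-11 - 9)/(V - 9), -21) = 274 - 1*16 = 274 - 16 = 258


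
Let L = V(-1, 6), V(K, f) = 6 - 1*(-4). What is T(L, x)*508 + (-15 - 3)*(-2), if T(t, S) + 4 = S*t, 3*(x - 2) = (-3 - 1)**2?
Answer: 105772/3 ≈ 35257.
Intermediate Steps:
V(K, f) = 10 (V(K, f) = 6 + 4 = 10)
x = 22/3 (x = 2 + (-3 - 1)**2/3 = 2 + (1/3)*(-4)**2 = 2 + (1/3)*16 = 2 + 16/3 = 22/3 ≈ 7.3333)
L = 10
T(t, S) = -4 + S*t
T(L, x)*508 + (-15 - 3)*(-2) = (-4 + (22/3)*10)*508 + (-15 - 3)*(-2) = (-4 + 220/3)*508 - 18*(-2) = (208/3)*508 + 36 = 105664/3 + 36 = 105772/3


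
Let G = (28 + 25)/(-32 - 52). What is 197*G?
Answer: -10441/84 ≈ -124.30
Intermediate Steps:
G = -53/84 (G = 53/(-84) = 53*(-1/84) = -53/84 ≈ -0.63095)
197*G = 197*(-53/84) = -10441/84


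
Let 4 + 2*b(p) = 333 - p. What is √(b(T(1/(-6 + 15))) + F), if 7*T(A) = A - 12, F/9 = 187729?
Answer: 586*√2170/21 ≈ 1299.9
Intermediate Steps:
F = 1689561 (F = 9*187729 = 1689561)
T(A) = -12/7 + A/7 (T(A) = (A - 12)/7 = (-12 + A)/7 = -12/7 + A/7)
b(p) = 329/2 - p/2 (b(p) = -2 + (333 - p)/2 = -2 + (333/2 - p/2) = 329/2 - p/2)
√(b(T(1/(-6 + 15))) + F) = √((329/2 - (-12/7 + 1/(7*(-6 + 15)))/2) + 1689561) = √((329/2 - (-12/7 + (⅐)/9)/2) + 1689561) = √((329/2 - (-12/7 + (⅐)*(⅑))/2) + 1689561) = √((329/2 - (-12/7 + 1/63)/2) + 1689561) = √((329/2 - ½*(-107/63)) + 1689561) = √((329/2 + 107/126) + 1689561) = √(10417/63 + 1689561) = √(106452760/63) = 586*√2170/21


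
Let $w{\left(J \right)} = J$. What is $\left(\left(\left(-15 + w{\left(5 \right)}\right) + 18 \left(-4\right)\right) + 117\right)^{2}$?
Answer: $1225$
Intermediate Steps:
$\left(\left(\left(-15 + w{\left(5 \right)}\right) + 18 \left(-4\right)\right) + 117\right)^{2} = \left(\left(\left(-15 + 5\right) + 18 \left(-4\right)\right) + 117\right)^{2} = \left(\left(-10 - 72\right) + 117\right)^{2} = \left(-82 + 117\right)^{2} = 35^{2} = 1225$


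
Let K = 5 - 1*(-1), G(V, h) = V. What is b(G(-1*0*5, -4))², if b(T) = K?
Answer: 36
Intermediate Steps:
K = 6 (K = 5 + 1 = 6)
b(T) = 6
b(G(-1*0*5, -4))² = 6² = 36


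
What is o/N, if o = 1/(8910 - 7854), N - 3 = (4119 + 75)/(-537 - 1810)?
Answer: 2347/3006432 ≈ 0.00078066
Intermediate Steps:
N = 2847/2347 (N = 3 + (4119 + 75)/(-537 - 1810) = 3 + 4194/(-2347) = 3 + 4194*(-1/2347) = 3 - 4194/2347 = 2847/2347 ≈ 1.2130)
o = 1/1056 ≈ 0.00094697
o/N = 1/(1056*(2847/2347)) = (1/1056)*(2347/2847) = 2347/3006432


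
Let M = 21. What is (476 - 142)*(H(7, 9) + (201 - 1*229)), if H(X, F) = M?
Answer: -2338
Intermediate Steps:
H(X, F) = 21
(476 - 142)*(H(7, 9) + (201 - 1*229)) = (476 - 142)*(21 + (201 - 1*229)) = 334*(21 + (201 - 229)) = 334*(21 - 28) = 334*(-7) = -2338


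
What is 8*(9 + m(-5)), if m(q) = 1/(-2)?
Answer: 68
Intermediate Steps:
m(q) = -1/2
8*(9 + m(-5)) = 8*(9 - 1/2) = 8*(17/2) = 68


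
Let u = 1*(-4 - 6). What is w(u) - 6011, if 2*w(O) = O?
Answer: -6016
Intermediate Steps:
u = -10 (u = 1*(-10) = -10)
w(O) = O/2
w(u) - 6011 = (½)*(-10) - 6011 = -5 - 6011 = -6016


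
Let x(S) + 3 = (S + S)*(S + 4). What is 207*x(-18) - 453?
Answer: 103254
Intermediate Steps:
x(S) = -3 + 2*S*(4 + S) (x(S) = -3 + (S + S)*(S + 4) = -3 + (2*S)*(4 + S) = -3 + 2*S*(4 + S))
207*x(-18) - 453 = 207*(-3 + 2*(-18)² + 8*(-18)) - 453 = 207*(-3 + 2*324 - 144) - 453 = 207*(-3 + 648 - 144) - 453 = 207*501 - 453 = 103707 - 453 = 103254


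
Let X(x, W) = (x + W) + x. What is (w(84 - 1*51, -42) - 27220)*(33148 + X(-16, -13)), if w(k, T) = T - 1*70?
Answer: -904771196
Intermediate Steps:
X(x, W) = W + 2*x (X(x, W) = (W + x) + x = W + 2*x)
w(k, T) = -70 + T (w(k, T) = T - 70 = -70 + T)
(w(84 - 1*51, -42) - 27220)*(33148 + X(-16, -13)) = ((-70 - 42) - 27220)*(33148 + (-13 + 2*(-16))) = (-112 - 27220)*(33148 + (-13 - 32)) = -27332*(33148 - 45) = -27332*33103 = -904771196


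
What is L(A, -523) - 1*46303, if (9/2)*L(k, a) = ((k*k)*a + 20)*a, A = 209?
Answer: 23895602851/9 ≈ 2.6551e+9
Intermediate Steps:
L(k, a) = 2*a*(20 + a*k²)/9 (L(k, a) = 2*(((k*k)*a + 20)*a)/9 = 2*((k²*a + 20)*a)/9 = 2*((a*k² + 20)*a)/9 = 2*((20 + a*k²)*a)/9 = 2*(a*(20 + a*k²))/9 = 2*a*(20 + a*k²)/9)
L(A, -523) - 1*46303 = (2/9)*(-523)*(20 - 523*209²) - 1*46303 = (2/9)*(-523)*(20 - 523*43681) - 46303 = (2/9)*(-523)*(20 - 22845163) - 46303 = (2/9)*(-523)*(-22845143) - 46303 = 23896019578/9 - 46303 = 23895602851/9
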